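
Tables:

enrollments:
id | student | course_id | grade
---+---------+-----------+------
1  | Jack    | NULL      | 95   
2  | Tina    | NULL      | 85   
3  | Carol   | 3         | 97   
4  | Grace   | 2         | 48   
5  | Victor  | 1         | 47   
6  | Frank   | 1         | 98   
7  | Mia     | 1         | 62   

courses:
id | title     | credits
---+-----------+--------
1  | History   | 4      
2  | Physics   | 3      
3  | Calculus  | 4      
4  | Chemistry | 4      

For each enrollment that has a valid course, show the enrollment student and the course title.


INNER JOIN keeps only enrollments rows whose course_id matches an id in courses. Walk through each enrollment:
  - enrollment 1 (Jack): course_id=NULL, no match -> dropped
  - enrollment 2 (Tina): course_id=NULL, no match -> dropped
  - enrollment 3 (Carol): course_id=3 -> matches Calculus
  - enrollment 4 (Grace): course_id=2 -> matches Physics
  - enrollment 5 (Victor): course_id=1 -> matches History
  - enrollment 6 (Frank): course_id=1 -> matches History
  - enrollment 7 (Mia): course_id=1 -> matches History
So 2 of 7 rows are dropped.

SQL:
SELECT a.student, b.title AS course
FROM enrollments a
INNER JOIN courses b ON a.course_id = b.id

Result:
student | course  
--------+---------
Carol   | Calculus
Grace   | Physics 
Victor  | History 
Frank   | History 
Mia     | History 


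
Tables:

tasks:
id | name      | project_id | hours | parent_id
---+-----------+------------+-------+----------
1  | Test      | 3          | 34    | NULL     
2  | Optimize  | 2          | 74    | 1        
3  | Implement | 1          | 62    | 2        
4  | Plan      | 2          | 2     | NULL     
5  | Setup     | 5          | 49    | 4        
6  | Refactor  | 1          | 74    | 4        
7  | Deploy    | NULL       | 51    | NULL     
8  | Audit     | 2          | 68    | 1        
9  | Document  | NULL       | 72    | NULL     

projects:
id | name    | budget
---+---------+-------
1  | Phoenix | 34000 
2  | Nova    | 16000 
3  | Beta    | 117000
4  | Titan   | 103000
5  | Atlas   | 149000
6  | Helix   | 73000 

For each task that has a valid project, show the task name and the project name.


INNER JOIN keeps only tasks rows whose project_id matches an id in projects. Walk through each task:
  - task 1 (Test): project_id=3 -> matches Beta
  - task 2 (Optimize): project_id=2 -> matches Nova
  - task 3 (Implement): project_id=1 -> matches Phoenix
  - task 4 (Plan): project_id=2 -> matches Nova
  - task 5 (Setup): project_id=5 -> matches Atlas
  - task 6 (Refactor): project_id=1 -> matches Phoenix
  - task 7 (Deploy): project_id=NULL, no match -> dropped
  - task 8 (Audit): project_id=2 -> matches Nova
  - task 9 (Document): project_id=NULL, no match -> dropped
So 2 of 9 rows are dropped.

SQL:
SELECT a.name, b.name AS project
FROM tasks a
INNER JOIN projects b ON a.project_id = b.id

Result:
name      | project
----------+--------
Test      | Beta   
Optimize  | Nova   
Implement | Phoenix
Plan      | Nova   
Setup     | Atlas  
Refactor  | Phoenix
Audit     | Nova   


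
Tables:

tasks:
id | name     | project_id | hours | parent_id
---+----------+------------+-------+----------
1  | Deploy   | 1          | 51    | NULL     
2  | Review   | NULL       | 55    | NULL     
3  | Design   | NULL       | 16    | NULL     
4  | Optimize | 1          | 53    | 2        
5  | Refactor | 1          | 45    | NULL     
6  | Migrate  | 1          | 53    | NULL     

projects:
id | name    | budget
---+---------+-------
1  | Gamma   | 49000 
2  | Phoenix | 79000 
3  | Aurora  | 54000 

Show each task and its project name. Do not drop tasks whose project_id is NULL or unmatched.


LEFT JOIN keeps every row from tasks (the left table); where project_id has no match in projects, the project columns become NULL. Walk through each task:
  - task 1 (Deploy): project_id=1 -> matches Gamma
  - task 2 (Review): project_id=NULL, no match -> kept with NULL
  - task 3 (Design): project_id=NULL, no match -> kept with NULL
  - task 4 (Optimize): project_id=1 -> matches Gamma
  - task 5 (Refactor): project_id=1 -> matches Gamma
  - task 6 (Migrate): project_id=1 -> matches Gamma
All 6 rows appear; 2 have NULL project.

SQL:
SELECT a.name, b.name AS project
FROM tasks a
LEFT JOIN projects b ON a.project_id = b.id

Result:
name     | project
---------+--------
Deploy   | Gamma  
Review   | NULL   
Design   | NULL   
Optimize | Gamma  
Refactor | Gamma  
Migrate  | Gamma  


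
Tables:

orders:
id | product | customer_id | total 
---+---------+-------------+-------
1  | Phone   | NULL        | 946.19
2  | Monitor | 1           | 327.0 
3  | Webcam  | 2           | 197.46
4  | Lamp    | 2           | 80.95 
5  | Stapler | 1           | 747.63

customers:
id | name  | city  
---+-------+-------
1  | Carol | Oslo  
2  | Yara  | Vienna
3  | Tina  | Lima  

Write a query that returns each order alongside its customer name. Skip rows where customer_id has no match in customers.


INNER JOIN keeps only orders rows whose customer_id matches an id in customers. Walk through each order:
  - order 1 (Phone): customer_id=NULL, no match -> dropped
  - order 2 (Monitor): customer_id=1 -> matches Carol
  - order 3 (Webcam): customer_id=2 -> matches Yara
  - order 4 (Lamp): customer_id=2 -> matches Yara
  - order 5 (Stapler): customer_id=1 -> matches Carol
So 1 of 5 rows is dropped.

SQL:
SELECT a.product, b.name AS customer
FROM orders a
INNER JOIN customers b ON a.customer_id = b.id

Result:
product | customer
--------+---------
Monitor | Carol   
Webcam  | Yara    
Lamp    | Yara    
Stapler | Carol   


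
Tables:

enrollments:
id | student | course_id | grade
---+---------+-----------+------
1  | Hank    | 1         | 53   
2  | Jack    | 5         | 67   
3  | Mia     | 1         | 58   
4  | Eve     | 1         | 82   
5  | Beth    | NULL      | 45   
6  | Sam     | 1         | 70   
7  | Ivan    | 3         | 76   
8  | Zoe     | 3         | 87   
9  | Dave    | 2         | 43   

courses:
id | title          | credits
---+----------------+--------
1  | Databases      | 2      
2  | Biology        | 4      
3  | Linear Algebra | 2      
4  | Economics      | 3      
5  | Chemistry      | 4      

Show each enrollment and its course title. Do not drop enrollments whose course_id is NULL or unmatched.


LEFT JOIN keeps every row from enrollments (the left table); where course_id has no match in courses, the course columns become NULL. Walk through each enrollment:
  - enrollment 1 (Hank): course_id=1 -> matches Databases
  - enrollment 2 (Jack): course_id=5 -> matches Chemistry
  - enrollment 3 (Mia): course_id=1 -> matches Databases
  - enrollment 4 (Eve): course_id=1 -> matches Databases
  - enrollment 5 (Beth): course_id=NULL, no match -> kept with NULL
  - enrollment 6 (Sam): course_id=1 -> matches Databases
  - enrollment 7 (Ivan): course_id=3 -> matches Linear Algebra
  - enrollment 8 (Zoe): course_id=3 -> matches Linear Algebra
  - enrollment 9 (Dave): course_id=2 -> matches Biology
All 9 rows appear; 1 has NULL course.

SQL:
SELECT a.student, b.title AS course
FROM enrollments a
LEFT JOIN courses b ON a.course_id = b.id

Result:
student | course        
--------+---------------
Hank    | Databases     
Jack    | Chemistry     
Mia     | Databases     
Eve     | Databases     
Beth    | NULL          
Sam     | Databases     
Ivan    | Linear Algebra
Zoe     | Linear Algebra
Dave    | Biology       


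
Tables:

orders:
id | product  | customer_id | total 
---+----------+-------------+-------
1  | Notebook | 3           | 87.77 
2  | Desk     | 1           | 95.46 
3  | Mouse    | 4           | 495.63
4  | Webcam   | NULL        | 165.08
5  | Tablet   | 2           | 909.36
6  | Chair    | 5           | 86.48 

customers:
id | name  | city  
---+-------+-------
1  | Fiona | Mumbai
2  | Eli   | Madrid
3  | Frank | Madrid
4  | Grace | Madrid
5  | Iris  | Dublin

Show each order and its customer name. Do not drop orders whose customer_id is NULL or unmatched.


LEFT JOIN keeps every row from orders (the left table); where customer_id has no match in customers, the customer columns become NULL. Walk through each order:
  - order 1 (Notebook): customer_id=3 -> matches Frank
  - order 2 (Desk): customer_id=1 -> matches Fiona
  - order 3 (Mouse): customer_id=4 -> matches Grace
  - order 4 (Webcam): customer_id=NULL, no match -> kept with NULL
  - order 5 (Tablet): customer_id=2 -> matches Eli
  - order 6 (Chair): customer_id=5 -> matches Iris
All 6 rows appear; 1 has NULL customer.

SQL:
SELECT a.product, b.name AS customer
FROM orders a
LEFT JOIN customers b ON a.customer_id = b.id

Result:
product  | customer
---------+---------
Notebook | Frank   
Desk     | Fiona   
Mouse    | Grace   
Webcam   | NULL    
Tablet   | Eli     
Chair    | Iris    


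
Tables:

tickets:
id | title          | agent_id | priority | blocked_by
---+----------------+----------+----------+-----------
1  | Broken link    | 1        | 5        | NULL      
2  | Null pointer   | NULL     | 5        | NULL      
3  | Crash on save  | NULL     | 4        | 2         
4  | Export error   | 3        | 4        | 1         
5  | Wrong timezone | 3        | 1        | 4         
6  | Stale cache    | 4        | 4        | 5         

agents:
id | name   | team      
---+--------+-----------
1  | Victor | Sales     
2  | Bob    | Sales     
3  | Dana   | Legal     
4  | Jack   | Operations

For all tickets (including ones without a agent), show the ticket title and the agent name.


LEFT JOIN keeps every row from tickets (the left table); where agent_id has no match in agents, the agent columns become NULL. Walk through each ticket:
  - ticket 1 (Broken link): agent_id=1 -> matches Victor
  - ticket 2 (Null pointer): agent_id=NULL, no match -> kept with NULL
  - ticket 3 (Crash on save): agent_id=NULL, no match -> kept with NULL
  - ticket 4 (Export error): agent_id=3 -> matches Dana
  - ticket 5 (Wrong timezone): agent_id=3 -> matches Dana
  - ticket 6 (Stale cache): agent_id=4 -> matches Jack
All 6 rows appear; 2 have NULL agent.

SQL:
SELECT a.title, b.name AS agent
FROM tickets a
LEFT JOIN agents b ON a.agent_id = b.id

Result:
title          | agent 
---------------+-------
Broken link    | Victor
Null pointer   | NULL  
Crash on save  | NULL  
Export error   | Dana  
Wrong timezone | Dana  
Stale cache    | Jack  


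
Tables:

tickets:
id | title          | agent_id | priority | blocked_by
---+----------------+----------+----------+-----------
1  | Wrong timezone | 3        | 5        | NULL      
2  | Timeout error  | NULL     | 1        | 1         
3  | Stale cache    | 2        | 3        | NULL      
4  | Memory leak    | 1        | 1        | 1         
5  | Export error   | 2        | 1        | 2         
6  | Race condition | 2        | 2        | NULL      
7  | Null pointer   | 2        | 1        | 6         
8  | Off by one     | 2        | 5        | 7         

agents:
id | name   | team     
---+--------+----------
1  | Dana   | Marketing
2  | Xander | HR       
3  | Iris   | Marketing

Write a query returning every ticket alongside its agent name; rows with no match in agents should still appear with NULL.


LEFT JOIN keeps every row from tickets (the left table); where agent_id has no match in agents, the agent columns become NULL. Walk through each ticket:
  - ticket 1 (Wrong timezone): agent_id=3 -> matches Iris
  - ticket 2 (Timeout error): agent_id=NULL, no match -> kept with NULL
  - ticket 3 (Stale cache): agent_id=2 -> matches Xander
  - ticket 4 (Memory leak): agent_id=1 -> matches Dana
  - ticket 5 (Export error): agent_id=2 -> matches Xander
  - ticket 6 (Race condition): agent_id=2 -> matches Xander
  - ticket 7 (Null pointer): agent_id=2 -> matches Xander
  - ticket 8 (Off by one): agent_id=2 -> matches Xander
All 8 rows appear; 1 has NULL agent.

SQL:
SELECT a.title, b.name AS agent
FROM tickets a
LEFT JOIN agents b ON a.agent_id = b.id

Result:
title          | agent 
---------------+-------
Wrong timezone | Iris  
Timeout error  | NULL  
Stale cache    | Xander
Memory leak    | Dana  
Export error   | Xander
Race condition | Xander
Null pointer   | Xander
Off by one     | Xander


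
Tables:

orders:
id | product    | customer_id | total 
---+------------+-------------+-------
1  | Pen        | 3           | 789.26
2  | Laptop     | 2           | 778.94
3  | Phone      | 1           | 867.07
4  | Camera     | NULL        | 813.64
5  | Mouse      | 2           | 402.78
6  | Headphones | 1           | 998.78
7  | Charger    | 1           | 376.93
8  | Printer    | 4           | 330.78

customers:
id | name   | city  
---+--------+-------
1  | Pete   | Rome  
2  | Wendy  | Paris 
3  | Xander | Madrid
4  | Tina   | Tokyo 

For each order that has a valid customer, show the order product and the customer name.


INNER JOIN keeps only orders rows whose customer_id matches an id in customers. Walk through each order:
  - order 1 (Pen): customer_id=3 -> matches Xander
  - order 2 (Laptop): customer_id=2 -> matches Wendy
  - order 3 (Phone): customer_id=1 -> matches Pete
  - order 4 (Camera): customer_id=NULL, no match -> dropped
  - order 5 (Mouse): customer_id=2 -> matches Wendy
  - order 6 (Headphones): customer_id=1 -> matches Pete
  - order 7 (Charger): customer_id=1 -> matches Pete
  - order 8 (Printer): customer_id=4 -> matches Tina
So 1 of 8 rows is dropped.

SQL:
SELECT a.product, b.name AS customer
FROM orders a
INNER JOIN customers b ON a.customer_id = b.id

Result:
product    | customer
-----------+---------
Pen        | Xander  
Laptop     | Wendy   
Phone      | Pete    
Mouse      | Wendy   
Headphones | Pete    
Charger    | Pete    
Printer    | Tina    


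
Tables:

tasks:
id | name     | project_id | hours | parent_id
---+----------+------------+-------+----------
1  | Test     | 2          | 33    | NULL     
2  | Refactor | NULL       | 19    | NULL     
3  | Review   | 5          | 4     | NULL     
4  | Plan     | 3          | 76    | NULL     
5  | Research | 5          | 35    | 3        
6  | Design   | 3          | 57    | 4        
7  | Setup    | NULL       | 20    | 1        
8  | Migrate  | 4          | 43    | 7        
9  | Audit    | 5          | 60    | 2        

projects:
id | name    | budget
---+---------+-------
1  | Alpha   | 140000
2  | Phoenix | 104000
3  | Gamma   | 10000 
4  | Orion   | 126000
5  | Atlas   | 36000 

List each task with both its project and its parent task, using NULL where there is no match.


Two LEFT JOINs from the same base table tasks: one to projects via project_id, one to tasks itself via parent_id. Both are LEFT so every task is preserved.
Match against projects:
  - task 1 (Test): project_id=2 -> matches Phoenix
  - task 2 (Refactor): project_id=NULL, no match -> kept with NULL
  - task 3 (Review): project_id=5 -> matches Atlas
  - task 4 (Plan): project_id=3 -> matches Gamma
  - task 5 (Research): project_id=5 -> matches Atlas
  - task 6 (Design): project_id=3 -> matches Gamma
  - task 7 (Setup): project_id=NULL, no match -> kept with NULL
  - task 8 (Migrate): project_id=4 -> matches Orion
  - task 9 (Audit): project_id=5 -> matches Atlas
Match against tasks (self):
  - task 1 (Test): parent_id=NULL -> NULL
  - task 2 (Refactor): parent_id=NULL -> NULL
  - task 3 (Review): parent_id=NULL -> NULL
  - task 4 (Plan): parent_id=NULL -> NULL
  - task 5 (Research): parent_id=3 -> Review
  - task 6 (Design): parent_id=4 -> Plan
  - task 7 (Setup): parent_id=1 -> Test
  - task 8 (Migrate): parent_id=7 -> Setup
  - task 9 (Audit): parent_id=2 -> Refactor

SQL:
SELECT a.name, b.name AS project, c.name AS parent
FROM tasks a
LEFT JOIN projects b ON a.project_id = b.id
LEFT JOIN tasks c ON a.parent_id = c.id

Result:
name     | project | parent  
---------+---------+---------
Test     | Phoenix | NULL    
Refactor | NULL    | NULL    
Review   | Atlas   | NULL    
Plan     | Gamma   | NULL    
Research | Atlas   | Review  
Design   | Gamma   | Plan    
Setup    | NULL    | Test    
Migrate  | Orion   | Setup   
Audit    | Atlas   | Refactor


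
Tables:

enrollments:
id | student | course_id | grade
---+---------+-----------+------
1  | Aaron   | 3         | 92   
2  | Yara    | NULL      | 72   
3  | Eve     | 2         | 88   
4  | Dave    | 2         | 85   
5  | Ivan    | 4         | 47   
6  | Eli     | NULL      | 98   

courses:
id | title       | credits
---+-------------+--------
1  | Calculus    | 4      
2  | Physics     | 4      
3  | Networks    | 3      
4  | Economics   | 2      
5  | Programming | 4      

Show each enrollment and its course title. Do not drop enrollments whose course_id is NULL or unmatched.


LEFT JOIN keeps every row from enrollments (the left table); where course_id has no match in courses, the course columns become NULL. Walk through each enrollment:
  - enrollment 1 (Aaron): course_id=3 -> matches Networks
  - enrollment 2 (Yara): course_id=NULL, no match -> kept with NULL
  - enrollment 3 (Eve): course_id=2 -> matches Physics
  - enrollment 4 (Dave): course_id=2 -> matches Physics
  - enrollment 5 (Ivan): course_id=4 -> matches Economics
  - enrollment 6 (Eli): course_id=NULL, no match -> kept with NULL
All 6 rows appear; 2 have NULL course.

SQL:
SELECT a.student, b.title AS course
FROM enrollments a
LEFT JOIN courses b ON a.course_id = b.id

Result:
student | course   
--------+----------
Aaron   | Networks 
Yara    | NULL     
Eve     | Physics  
Dave    | Physics  
Ivan    | Economics
Eli     | NULL     


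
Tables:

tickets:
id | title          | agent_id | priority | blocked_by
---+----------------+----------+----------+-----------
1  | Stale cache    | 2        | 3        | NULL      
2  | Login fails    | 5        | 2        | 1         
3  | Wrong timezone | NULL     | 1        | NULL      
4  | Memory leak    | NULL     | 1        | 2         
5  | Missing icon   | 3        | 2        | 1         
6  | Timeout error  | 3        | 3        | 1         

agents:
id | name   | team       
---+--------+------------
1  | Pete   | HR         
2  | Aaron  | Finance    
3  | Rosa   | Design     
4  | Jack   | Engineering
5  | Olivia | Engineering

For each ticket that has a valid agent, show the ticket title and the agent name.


INNER JOIN keeps only tickets rows whose agent_id matches an id in agents. Walk through each ticket:
  - ticket 1 (Stale cache): agent_id=2 -> matches Aaron
  - ticket 2 (Login fails): agent_id=5 -> matches Olivia
  - ticket 3 (Wrong timezone): agent_id=NULL, no match -> dropped
  - ticket 4 (Memory leak): agent_id=NULL, no match -> dropped
  - ticket 5 (Missing icon): agent_id=3 -> matches Rosa
  - ticket 6 (Timeout error): agent_id=3 -> matches Rosa
So 2 of 6 rows are dropped.

SQL:
SELECT a.title, b.name AS agent
FROM tickets a
INNER JOIN agents b ON a.agent_id = b.id

Result:
title         | agent 
--------------+-------
Stale cache   | Aaron 
Login fails   | Olivia
Missing icon  | Rosa  
Timeout error | Rosa  


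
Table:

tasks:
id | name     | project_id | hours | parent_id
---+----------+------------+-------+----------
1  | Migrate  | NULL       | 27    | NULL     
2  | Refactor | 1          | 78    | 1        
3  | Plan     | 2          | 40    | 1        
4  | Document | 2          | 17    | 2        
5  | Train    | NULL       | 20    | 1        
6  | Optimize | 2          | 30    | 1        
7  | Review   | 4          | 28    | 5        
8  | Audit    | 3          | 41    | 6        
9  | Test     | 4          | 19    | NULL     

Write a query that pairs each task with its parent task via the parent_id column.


This is a self-join: tasks is joined to a second copy of itself, matching each row's parent_id to another row's id. Use LEFT JOIN so rows with parent_id=NULL are kept.
  - task 1 (Migrate): parent_id=NULL -> NULL
  - task 2 (Refactor): parent_id=1 -> Migrate
  - task 3 (Plan): parent_id=1 -> Migrate
  - task 4 (Document): parent_id=2 -> Refactor
  - task 5 (Train): parent_id=1 -> Migrate
  - task 6 (Optimize): parent_id=1 -> Migrate
  - task 7 (Review): parent_id=5 -> Train
  - task 8 (Audit): parent_id=6 -> Optimize
  - task 9 (Test): parent_id=NULL -> NULL

SQL:
SELECT a.name AS item, b.name AS parent
FROM tasks a
LEFT JOIN tasks b ON a.parent_id = b.id

Result:
item     | parent  
---------+---------
Migrate  | NULL    
Refactor | Migrate 
Plan     | Migrate 
Document | Refactor
Train    | Migrate 
Optimize | Migrate 
Review   | Train   
Audit    | Optimize
Test     | NULL    


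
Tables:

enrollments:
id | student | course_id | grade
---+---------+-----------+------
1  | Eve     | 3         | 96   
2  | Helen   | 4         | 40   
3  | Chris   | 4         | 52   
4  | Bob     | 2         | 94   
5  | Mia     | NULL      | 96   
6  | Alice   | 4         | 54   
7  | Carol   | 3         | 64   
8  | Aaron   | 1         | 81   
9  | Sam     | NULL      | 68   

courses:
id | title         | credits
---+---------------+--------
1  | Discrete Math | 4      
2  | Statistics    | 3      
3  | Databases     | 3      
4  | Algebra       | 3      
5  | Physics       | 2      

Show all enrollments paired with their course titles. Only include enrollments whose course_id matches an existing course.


INNER JOIN keeps only enrollments rows whose course_id matches an id in courses. Walk through each enrollment:
  - enrollment 1 (Eve): course_id=3 -> matches Databases
  - enrollment 2 (Helen): course_id=4 -> matches Algebra
  - enrollment 3 (Chris): course_id=4 -> matches Algebra
  - enrollment 4 (Bob): course_id=2 -> matches Statistics
  - enrollment 5 (Mia): course_id=NULL, no match -> dropped
  - enrollment 6 (Alice): course_id=4 -> matches Algebra
  - enrollment 7 (Carol): course_id=3 -> matches Databases
  - enrollment 8 (Aaron): course_id=1 -> matches Discrete Math
  - enrollment 9 (Sam): course_id=NULL, no match -> dropped
So 2 of 9 rows are dropped.

SQL:
SELECT a.student, b.title AS course
FROM enrollments a
INNER JOIN courses b ON a.course_id = b.id

Result:
student | course       
--------+--------------
Eve     | Databases    
Helen   | Algebra      
Chris   | Algebra      
Bob     | Statistics   
Alice   | Algebra      
Carol   | Databases    
Aaron   | Discrete Math


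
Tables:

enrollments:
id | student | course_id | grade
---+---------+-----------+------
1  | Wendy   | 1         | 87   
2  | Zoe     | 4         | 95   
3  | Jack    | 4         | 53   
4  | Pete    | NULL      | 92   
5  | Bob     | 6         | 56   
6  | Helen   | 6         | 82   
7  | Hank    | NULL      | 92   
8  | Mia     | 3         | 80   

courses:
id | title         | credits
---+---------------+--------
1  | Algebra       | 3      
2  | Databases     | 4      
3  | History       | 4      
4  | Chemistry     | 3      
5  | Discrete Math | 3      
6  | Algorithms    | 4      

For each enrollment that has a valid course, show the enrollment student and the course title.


INNER JOIN keeps only enrollments rows whose course_id matches an id in courses. Walk through each enrollment:
  - enrollment 1 (Wendy): course_id=1 -> matches Algebra
  - enrollment 2 (Zoe): course_id=4 -> matches Chemistry
  - enrollment 3 (Jack): course_id=4 -> matches Chemistry
  - enrollment 4 (Pete): course_id=NULL, no match -> dropped
  - enrollment 5 (Bob): course_id=6 -> matches Algorithms
  - enrollment 6 (Helen): course_id=6 -> matches Algorithms
  - enrollment 7 (Hank): course_id=NULL, no match -> dropped
  - enrollment 8 (Mia): course_id=3 -> matches History
So 2 of 8 rows are dropped.

SQL:
SELECT a.student, b.title AS course
FROM enrollments a
INNER JOIN courses b ON a.course_id = b.id

Result:
student | course    
--------+-----------
Wendy   | Algebra   
Zoe     | Chemistry 
Jack    | Chemistry 
Bob     | Algorithms
Helen   | Algorithms
Mia     | History   


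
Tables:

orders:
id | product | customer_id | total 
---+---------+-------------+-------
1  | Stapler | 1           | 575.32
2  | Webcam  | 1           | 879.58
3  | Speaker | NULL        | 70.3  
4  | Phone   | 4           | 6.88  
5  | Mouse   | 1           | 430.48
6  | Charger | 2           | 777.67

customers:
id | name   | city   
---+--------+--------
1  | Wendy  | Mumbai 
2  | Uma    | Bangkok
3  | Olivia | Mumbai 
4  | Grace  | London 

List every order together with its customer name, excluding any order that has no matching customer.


INNER JOIN keeps only orders rows whose customer_id matches an id in customers. Walk through each order:
  - order 1 (Stapler): customer_id=1 -> matches Wendy
  - order 2 (Webcam): customer_id=1 -> matches Wendy
  - order 3 (Speaker): customer_id=NULL, no match -> dropped
  - order 4 (Phone): customer_id=4 -> matches Grace
  - order 5 (Mouse): customer_id=1 -> matches Wendy
  - order 6 (Charger): customer_id=2 -> matches Uma
So 1 of 6 rows is dropped.

SQL:
SELECT a.product, b.name AS customer
FROM orders a
INNER JOIN customers b ON a.customer_id = b.id

Result:
product | customer
--------+---------
Stapler | Wendy   
Webcam  | Wendy   
Phone   | Grace   
Mouse   | Wendy   
Charger | Uma     


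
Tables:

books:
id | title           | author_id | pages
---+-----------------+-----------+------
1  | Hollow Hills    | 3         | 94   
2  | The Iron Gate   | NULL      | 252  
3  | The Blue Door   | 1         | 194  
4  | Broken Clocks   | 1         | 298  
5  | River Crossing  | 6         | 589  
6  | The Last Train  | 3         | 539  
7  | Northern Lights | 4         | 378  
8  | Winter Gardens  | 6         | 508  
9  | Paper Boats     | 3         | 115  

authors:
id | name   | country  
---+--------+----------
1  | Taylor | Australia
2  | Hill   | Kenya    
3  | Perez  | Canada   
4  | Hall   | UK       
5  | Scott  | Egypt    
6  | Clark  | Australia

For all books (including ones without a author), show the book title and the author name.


LEFT JOIN keeps every row from books (the left table); where author_id has no match in authors, the author columns become NULL. Walk through each book:
  - book 1 (Hollow Hills): author_id=3 -> matches Perez
  - book 2 (The Iron Gate): author_id=NULL, no match -> kept with NULL
  - book 3 (The Blue Door): author_id=1 -> matches Taylor
  - book 4 (Broken Clocks): author_id=1 -> matches Taylor
  - book 5 (River Crossing): author_id=6 -> matches Clark
  - book 6 (The Last Train): author_id=3 -> matches Perez
  - book 7 (Northern Lights): author_id=4 -> matches Hall
  - book 8 (Winter Gardens): author_id=6 -> matches Clark
  - book 9 (Paper Boats): author_id=3 -> matches Perez
All 9 rows appear; 1 has NULL author.

SQL:
SELECT a.title, b.name AS author
FROM books a
LEFT JOIN authors b ON a.author_id = b.id

Result:
title           | author
----------------+-------
Hollow Hills    | Perez 
The Iron Gate   | NULL  
The Blue Door   | Taylor
Broken Clocks   | Taylor
River Crossing  | Clark 
The Last Train  | Perez 
Northern Lights | Hall  
Winter Gardens  | Clark 
Paper Boats     | Perez 


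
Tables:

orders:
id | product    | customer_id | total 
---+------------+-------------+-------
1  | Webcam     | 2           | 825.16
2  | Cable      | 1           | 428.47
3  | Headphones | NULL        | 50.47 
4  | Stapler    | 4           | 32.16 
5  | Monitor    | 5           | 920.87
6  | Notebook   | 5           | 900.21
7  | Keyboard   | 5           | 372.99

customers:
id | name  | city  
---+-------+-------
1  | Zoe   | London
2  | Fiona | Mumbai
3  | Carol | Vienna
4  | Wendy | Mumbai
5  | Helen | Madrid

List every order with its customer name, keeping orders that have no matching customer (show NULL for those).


LEFT JOIN keeps every row from orders (the left table); where customer_id has no match in customers, the customer columns become NULL. Walk through each order:
  - order 1 (Webcam): customer_id=2 -> matches Fiona
  - order 2 (Cable): customer_id=1 -> matches Zoe
  - order 3 (Headphones): customer_id=NULL, no match -> kept with NULL
  - order 4 (Stapler): customer_id=4 -> matches Wendy
  - order 5 (Monitor): customer_id=5 -> matches Helen
  - order 6 (Notebook): customer_id=5 -> matches Helen
  - order 7 (Keyboard): customer_id=5 -> matches Helen
All 7 rows appear; 1 has NULL customer.

SQL:
SELECT a.product, b.name AS customer
FROM orders a
LEFT JOIN customers b ON a.customer_id = b.id

Result:
product    | customer
-----------+---------
Webcam     | Fiona   
Cable      | Zoe     
Headphones | NULL    
Stapler    | Wendy   
Monitor    | Helen   
Notebook   | Helen   
Keyboard   | Helen   


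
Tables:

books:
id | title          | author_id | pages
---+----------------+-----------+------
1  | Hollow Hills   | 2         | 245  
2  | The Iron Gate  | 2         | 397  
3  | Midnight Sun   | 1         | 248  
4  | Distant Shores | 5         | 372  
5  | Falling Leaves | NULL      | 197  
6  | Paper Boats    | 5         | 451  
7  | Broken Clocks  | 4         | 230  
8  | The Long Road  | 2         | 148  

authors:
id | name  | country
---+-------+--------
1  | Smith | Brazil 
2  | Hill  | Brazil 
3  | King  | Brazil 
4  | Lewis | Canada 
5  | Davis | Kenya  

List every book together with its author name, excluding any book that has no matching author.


INNER JOIN keeps only books rows whose author_id matches an id in authors. Walk through each book:
  - book 1 (Hollow Hills): author_id=2 -> matches Hill
  - book 2 (The Iron Gate): author_id=2 -> matches Hill
  - book 3 (Midnight Sun): author_id=1 -> matches Smith
  - book 4 (Distant Shores): author_id=5 -> matches Davis
  - book 5 (Falling Leaves): author_id=NULL, no match -> dropped
  - book 6 (Paper Boats): author_id=5 -> matches Davis
  - book 7 (Broken Clocks): author_id=4 -> matches Lewis
  - book 8 (The Long Road): author_id=2 -> matches Hill
So 1 of 8 rows is dropped.

SQL:
SELECT a.title, b.name AS author
FROM books a
INNER JOIN authors b ON a.author_id = b.id

Result:
title          | author
---------------+-------
Hollow Hills   | Hill  
The Iron Gate  | Hill  
Midnight Sun   | Smith 
Distant Shores | Davis 
Paper Boats    | Davis 
Broken Clocks  | Lewis 
The Long Road  | Hill  


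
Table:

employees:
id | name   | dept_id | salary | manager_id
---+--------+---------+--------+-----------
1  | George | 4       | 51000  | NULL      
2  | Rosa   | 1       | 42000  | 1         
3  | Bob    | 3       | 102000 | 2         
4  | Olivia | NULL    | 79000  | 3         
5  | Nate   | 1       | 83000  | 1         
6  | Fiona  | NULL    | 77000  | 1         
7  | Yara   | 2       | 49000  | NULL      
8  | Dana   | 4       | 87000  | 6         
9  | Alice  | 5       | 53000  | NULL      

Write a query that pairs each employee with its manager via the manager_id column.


This is a self-join: employees is joined to a second copy of itself, matching each row's manager_id to another row's id. Use LEFT JOIN so rows with manager_id=NULL are kept.
  - employee 1 (George): manager_id=NULL -> NULL
  - employee 2 (Rosa): manager_id=1 -> George
  - employee 3 (Bob): manager_id=2 -> Rosa
  - employee 4 (Olivia): manager_id=3 -> Bob
  - employee 5 (Nate): manager_id=1 -> George
  - employee 6 (Fiona): manager_id=1 -> George
  - employee 7 (Yara): manager_id=NULL -> NULL
  - employee 8 (Dana): manager_id=6 -> Fiona
  - employee 9 (Alice): manager_id=NULL -> NULL

SQL:
SELECT a.name AS item, b.name AS manager
FROM employees a
LEFT JOIN employees b ON a.manager_id = b.id

Result:
item   | manager
-------+--------
George | NULL   
Rosa   | George 
Bob    | Rosa   
Olivia | Bob    
Nate   | George 
Fiona  | George 
Yara   | NULL   
Dana   | Fiona  
Alice  | NULL   


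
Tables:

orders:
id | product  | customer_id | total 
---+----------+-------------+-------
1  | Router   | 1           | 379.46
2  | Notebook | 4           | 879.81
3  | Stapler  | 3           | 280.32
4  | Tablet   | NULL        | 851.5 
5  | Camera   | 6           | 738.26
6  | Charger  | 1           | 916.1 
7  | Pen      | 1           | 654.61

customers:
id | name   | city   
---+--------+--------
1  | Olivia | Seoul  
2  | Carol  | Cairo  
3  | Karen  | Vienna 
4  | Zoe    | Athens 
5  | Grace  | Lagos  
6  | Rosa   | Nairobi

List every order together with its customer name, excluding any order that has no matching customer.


INNER JOIN keeps only orders rows whose customer_id matches an id in customers. Walk through each order:
  - order 1 (Router): customer_id=1 -> matches Olivia
  - order 2 (Notebook): customer_id=4 -> matches Zoe
  - order 3 (Stapler): customer_id=3 -> matches Karen
  - order 4 (Tablet): customer_id=NULL, no match -> dropped
  - order 5 (Camera): customer_id=6 -> matches Rosa
  - order 6 (Charger): customer_id=1 -> matches Olivia
  - order 7 (Pen): customer_id=1 -> matches Olivia
So 1 of 7 rows is dropped.

SQL:
SELECT a.product, b.name AS customer
FROM orders a
INNER JOIN customers b ON a.customer_id = b.id

Result:
product  | customer
---------+---------
Router   | Olivia  
Notebook | Zoe     
Stapler  | Karen   
Camera   | Rosa    
Charger  | Olivia  
Pen      | Olivia  


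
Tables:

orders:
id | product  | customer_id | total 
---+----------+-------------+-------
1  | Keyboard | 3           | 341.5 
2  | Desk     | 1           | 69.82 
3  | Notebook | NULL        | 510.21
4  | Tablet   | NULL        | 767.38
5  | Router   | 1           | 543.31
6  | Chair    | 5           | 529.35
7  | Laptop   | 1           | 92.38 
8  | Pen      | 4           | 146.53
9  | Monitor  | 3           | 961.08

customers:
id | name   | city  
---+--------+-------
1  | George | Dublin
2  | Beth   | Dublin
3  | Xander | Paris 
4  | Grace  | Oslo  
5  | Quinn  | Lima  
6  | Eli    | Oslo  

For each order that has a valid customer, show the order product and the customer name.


INNER JOIN keeps only orders rows whose customer_id matches an id in customers. Walk through each order:
  - order 1 (Keyboard): customer_id=3 -> matches Xander
  - order 2 (Desk): customer_id=1 -> matches George
  - order 3 (Notebook): customer_id=NULL, no match -> dropped
  - order 4 (Tablet): customer_id=NULL, no match -> dropped
  - order 5 (Router): customer_id=1 -> matches George
  - order 6 (Chair): customer_id=5 -> matches Quinn
  - order 7 (Laptop): customer_id=1 -> matches George
  - order 8 (Pen): customer_id=4 -> matches Grace
  - order 9 (Monitor): customer_id=3 -> matches Xander
So 2 of 9 rows are dropped.

SQL:
SELECT a.product, b.name AS customer
FROM orders a
INNER JOIN customers b ON a.customer_id = b.id

Result:
product  | customer
---------+---------
Keyboard | Xander  
Desk     | George  
Router   | George  
Chair    | Quinn   
Laptop   | George  
Pen      | Grace   
Monitor  | Xander  


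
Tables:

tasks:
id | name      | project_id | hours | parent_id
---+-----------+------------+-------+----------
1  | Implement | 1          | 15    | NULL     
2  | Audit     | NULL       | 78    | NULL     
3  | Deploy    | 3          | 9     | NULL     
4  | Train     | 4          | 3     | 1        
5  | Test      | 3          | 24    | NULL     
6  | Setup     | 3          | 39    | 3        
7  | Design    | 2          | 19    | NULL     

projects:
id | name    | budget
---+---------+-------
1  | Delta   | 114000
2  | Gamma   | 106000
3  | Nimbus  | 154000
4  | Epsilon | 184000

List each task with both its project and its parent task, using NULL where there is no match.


Two LEFT JOINs from the same base table tasks: one to projects via project_id, one to tasks itself via parent_id. Both are LEFT so every task is preserved.
Match against projects:
  - task 1 (Implement): project_id=1 -> matches Delta
  - task 2 (Audit): project_id=NULL, no match -> kept with NULL
  - task 3 (Deploy): project_id=3 -> matches Nimbus
  - task 4 (Train): project_id=4 -> matches Epsilon
  - task 5 (Test): project_id=3 -> matches Nimbus
  - task 6 (Setup): project_id=3 -> matches Nimbus
  - task 7 (Design): project_id=2 -> matches Gamma
Match against tasks (self):
  - task 1 (Implement): parent_id=NULL -> NULL
  - task 2 (Audit): parent_id=NULL -> NULL
  - task 3 (Deploy): parent_id=NULL -> NULL
  - task 4 (Train): parent_id=1 -> Implement
  - task 5 (Test): parent_id=NULL -> NULL
  - task 6 (Setup): parent_id=3 -> Deploy
  - task 7 (Design): parent_id=NULL -> NULL

SQL:
SELECT a.name, b.name AS project, c.name AS parent
FROM tasks a
LEFT JOIN projects b ON a.project_id = b.id
LEFT JOIN tasks c ON a.parent_id = c.id

Result:
name      | project | parent   
----------+---------+----------
Implement | Delta   | NULL     
Audit     | NULL    | NULL     
Deploy    | Nimbus  | NULL     
Train     | Epsilon | Implement
Test      | Nimbus  | NULL     
Setup     | Nimbus  | Deploy   
Design    | Gamma   | NULL     


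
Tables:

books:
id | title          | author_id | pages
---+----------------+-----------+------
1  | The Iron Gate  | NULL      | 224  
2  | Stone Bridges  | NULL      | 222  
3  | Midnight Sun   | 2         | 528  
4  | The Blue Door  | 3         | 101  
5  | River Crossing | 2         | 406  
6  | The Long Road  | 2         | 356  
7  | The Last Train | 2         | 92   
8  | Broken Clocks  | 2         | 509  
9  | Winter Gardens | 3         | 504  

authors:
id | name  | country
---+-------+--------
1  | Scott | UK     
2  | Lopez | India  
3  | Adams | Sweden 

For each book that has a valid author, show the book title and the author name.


INNER JOIN keeps only books rows whose author_id matches an id in authors. Walk through each book:
  - book 1 (The Iron Gate): author_id=NULL, no match -> dropped
  - book 2 (Stone Bridges): author_id=NULL, no match -> dropped
  - book 3 (Midnight Sun): author_id=2 -> matches Lopez
  - book 4 (The Blue Door): author_id=3 -> matches Adams
  - book 5 (River Crossing): author_id=2 -> matches Lopez
  - book 6 (The Long Road): author_id=2 -> matches Lopez
  - book 7 (The Last Train): author_id=2 -> matches Lopez
  - book 8 (Broken Clocks): author_id=2 -> matches Lopez
  - book 9 (Winter Gardens): author_id=3 -> matches Adams
So 2 of 9 rows are dropped.

SQL:
SELECT a.title, b.name AS author
FROM books a
INNER JOIN authors b ON a.author_id = b.id

Result:
title          | author
---------------+-------
Midnight Sun   | Lopez 
The Blue Door  | Adams 
River Crossing | Lopez 
The Long Road  | Lopez 
The Last Train | Lopez 
Broken Clocks  | Lopez 
Winter Gardens | Adams 


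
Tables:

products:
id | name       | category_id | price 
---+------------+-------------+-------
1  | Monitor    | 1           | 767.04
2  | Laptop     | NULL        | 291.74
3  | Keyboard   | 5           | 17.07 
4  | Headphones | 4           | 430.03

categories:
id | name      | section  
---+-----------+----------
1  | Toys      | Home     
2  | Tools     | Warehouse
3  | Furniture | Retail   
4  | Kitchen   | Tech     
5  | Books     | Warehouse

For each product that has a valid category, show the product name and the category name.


INNER JOIN keeps only products rows whose category_id matches an id in categories. Walk through each product:
  - product 1 (Monitor): category_id=1 -> matches Toys
  - product 2 (Laptop): category_id=NULL, no match -> dropped
  - product 3 (Keyboard): category_id=5 -> matches Books
  - product 4 (Headphones): category_id=4 -> matches Kitchen
So 1 of 4 rows is dropped.

SQL:
SELECT a.name, b.name AS category
FROM products a
INNER JOIN categories b ON a.category_id = b.id

Result:
name       | category
-----------+---------
Monitor    | Toys    
Keyboard   | Books   
Headphones | Kitchen 


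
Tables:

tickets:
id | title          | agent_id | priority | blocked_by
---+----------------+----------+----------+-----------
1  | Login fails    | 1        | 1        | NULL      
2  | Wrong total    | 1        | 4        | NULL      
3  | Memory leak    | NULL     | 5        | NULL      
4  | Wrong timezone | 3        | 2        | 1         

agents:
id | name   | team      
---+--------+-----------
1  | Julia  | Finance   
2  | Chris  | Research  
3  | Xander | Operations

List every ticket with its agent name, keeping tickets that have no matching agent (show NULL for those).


LEFT JOIN keeps every row from tickets (the left table); where agent_id has no match in agents, the agent columns become NULL. Walk through each ticket:
  - ticket 1 (Login fails): agent_id=1 -> matches Julia
  - ticket 2 (Wrong total): agent_id=1 -> matches Julia
  - ticket 3 (Memory leak): agent_id=NULL, no match -> kept with NULL
  - ticket 4 (Wrong timezone): agent_id=3 -> matches Xander
All 4 rows appear; 1 has NULL agent.

SQL:
SELECT a.title, b.name AS agent
FROM tickets a
LEFT JOIN agents b ON a.agent_id = b.id

Result:
title          | agent 
---------------+-------
Login fails    | Julia 
Wrong total    | Julia 
Memory leak    | NULL  
Wrong timezone | Xander
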